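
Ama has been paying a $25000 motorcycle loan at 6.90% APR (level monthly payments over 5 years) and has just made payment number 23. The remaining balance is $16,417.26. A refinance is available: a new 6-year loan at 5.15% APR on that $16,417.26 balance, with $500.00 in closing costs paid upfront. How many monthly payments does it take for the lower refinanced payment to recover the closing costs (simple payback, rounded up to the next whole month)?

Current payment = 25,000 × 6.9%/12 / (1 − (1+0.0057500)^−60) = $493.85.
Refinanced payment = 16,417.26 × 0.0042917 / (1 − (1+0.0042917)^−72) = $265.54.
Monthly savings = $493.85 − $265.54 = $228.31.
Break-even = $500.00 / $228.31 = 2.19 → 3 months.

3 months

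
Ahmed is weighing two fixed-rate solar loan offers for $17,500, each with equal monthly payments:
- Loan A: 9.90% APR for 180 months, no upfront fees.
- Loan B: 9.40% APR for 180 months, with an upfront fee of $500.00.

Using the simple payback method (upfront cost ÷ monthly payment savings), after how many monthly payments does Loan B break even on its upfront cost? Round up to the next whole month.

95 months

Loan A: monthly rate = 9.9%/12 = 0.0082500; payment = 17,500 × 0.0082500 / (1 − (1+0.0082500)^−180) = $186.99.
Loan B: at 9.40% the monthly rate is 0.0078333, so the payment is 17,500 × 0.0078333 / (1 − 1.0078333^−180) = $181.68.
Monthly savings = $186.99 − $181.68 = $5.31.
Break-even = $500.00 / $5.31 = 94.16 → 95 months.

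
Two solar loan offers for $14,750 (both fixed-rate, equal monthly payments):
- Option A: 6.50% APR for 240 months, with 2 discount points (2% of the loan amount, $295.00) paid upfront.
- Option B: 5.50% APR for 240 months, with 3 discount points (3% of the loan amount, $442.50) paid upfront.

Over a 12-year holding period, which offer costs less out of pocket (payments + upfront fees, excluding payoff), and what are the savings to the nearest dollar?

Option A: monthly rate = 6.5%/12 = 0.0054167; payment = 14,750 × 0.0054167 / (1 − (1+0.0054167)^−240) = $109.97.
Option B: at 5.50% the monthly rate is 0.0045833, so the payment is 14,750 × 0.0045833 / (1 − 1.0045833^−240) = $101.46.
Over 144 months: Option A costs 144 × $109.97 + $295.00 = $16,130.68; Option B costs 144 × $101.46 + $442.50 = $15,052.74.
Option B is cheaper by $16,130.68 − $15,052.74 = $1,077.94.

Option B by $1,078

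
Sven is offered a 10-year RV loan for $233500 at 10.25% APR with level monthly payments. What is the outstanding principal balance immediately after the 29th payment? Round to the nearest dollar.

$196,700

With monthly rate i = 10.25%/12 = 0.0085417, the balance after k of n payments is P · [(1+i)^n − (1+i)^k] / [(1+i)^n − 1].
(1+0.0085417)^120 = 2.77499006 and (1+0.0085417)^29 = 1.27973932, so the balance is 233,500 × (2.77499006 − 1.27973932) / (2.77499006 − 1) = $196,700.28.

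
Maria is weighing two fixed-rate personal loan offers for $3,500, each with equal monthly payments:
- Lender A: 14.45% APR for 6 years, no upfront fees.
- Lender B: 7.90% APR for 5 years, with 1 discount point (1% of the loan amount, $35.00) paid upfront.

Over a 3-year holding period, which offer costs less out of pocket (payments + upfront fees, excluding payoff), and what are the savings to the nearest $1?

Lender B by $43

Lender A: at 14.45% the monthly rate is 0.0120417, so the payment is 3,500 × 0.0120417 / (1 − 1.0120417^−72) = $72.97.
Lender B: monthly rate = 7.9%/12 = 0.0065833; payment = 3,500 × 0.0065833 / (1 − (1+0.0065833)^−60) = $70.80.
Over 36 months: Lender A costs 36 × $72.97 = $2,626.92; Lender B costs 36 × $70.80 + $35.00 = $2,583.80.
Lender B is cheaper by $2,626.92 − $2,583.80 = $43.12.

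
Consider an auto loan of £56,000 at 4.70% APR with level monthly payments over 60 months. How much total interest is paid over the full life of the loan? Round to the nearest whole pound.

£6,947

Monthly rate = 4.7%/12 = 0.0039167; payment = 56,000 × 0.0039167 / (1 − (1+0.0039167)^−60) = £1,049.11.
Total paid = 60 × £1,049.11 = £62,946.60; interest = £62,946.60 − £56,000 = £6,946.60.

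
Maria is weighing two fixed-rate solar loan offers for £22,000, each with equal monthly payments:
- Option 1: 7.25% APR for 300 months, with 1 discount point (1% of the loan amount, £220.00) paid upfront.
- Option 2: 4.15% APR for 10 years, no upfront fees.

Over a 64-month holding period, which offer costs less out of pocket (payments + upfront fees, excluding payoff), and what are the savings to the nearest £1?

Option 1 by £3,959

Option 1: monthly rate = 7.25%/12 = 0.0060417; payment = 22,000 × 0.0060417 / (1 − (1+0.0060417)^−300) = £159.02.
Option 2: monthly rate = 4.15%/12 = 0.0034583; payment = 22,000 × 0.0034583 / (1 − (1+0.0034583)^−120) = £224.31.
Over 64 months: Option 1 costs 64 × £159.02 + £220.00 = £10,397.28; Option 2 costs 64 × £224.31 = £14,355.84.
Option 1 is cheaper by £14,355.84 − £10,397.28 = £3,958.56.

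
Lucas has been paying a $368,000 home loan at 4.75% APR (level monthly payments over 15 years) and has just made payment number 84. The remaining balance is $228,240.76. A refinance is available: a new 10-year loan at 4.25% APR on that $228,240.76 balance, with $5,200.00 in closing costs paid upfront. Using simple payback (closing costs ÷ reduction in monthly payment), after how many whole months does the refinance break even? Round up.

Current payment = 368,000 × 4.75%/12 / (1 − (1+0.0039583)^−180) = $2,862.42.
Refinanced payment = 228,240.76 × 0.0035417 / (1 − (1+0.0035417)^−120) = $2,338.04.
Monthly savings = $2,862.42 − $2,338.04 = $524.38.
Break-even = $5,200.00 / $524.38 = 9.92 → 10 months.

10 months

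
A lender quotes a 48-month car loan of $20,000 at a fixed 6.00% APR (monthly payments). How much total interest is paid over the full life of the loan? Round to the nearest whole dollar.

$2,546

Monthly rate = 6%/12 = 0.0050000; payment = 20,000 × 0.0050000 / (1 − (1+0.0050000)^−48) = $469.70.
Total paid = 48 × $469.70 = $22,545.60; interest = $22,545.60 − $20,000 = $2,545.60.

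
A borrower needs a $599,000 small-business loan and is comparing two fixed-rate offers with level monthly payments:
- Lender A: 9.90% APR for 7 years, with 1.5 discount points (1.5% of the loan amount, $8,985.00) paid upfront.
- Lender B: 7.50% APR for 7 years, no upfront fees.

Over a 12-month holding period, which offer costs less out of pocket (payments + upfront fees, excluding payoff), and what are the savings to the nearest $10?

Lender B by $17,690

Lender A: at 9.90% the monthly rate is 0.0082500, so the payment is 599,000 × 0.0082500 / (1 − 1.0082500^−84) = $9,913.19.
Lender B: at 7.50% the monthly rate is 0.0062500, so the payment is 599,000 × 0.0062500 / (1 − 1.0062500^−84) = $9,187.63.
Over 12 months: Lender A costs 12 × $9,913.19 + $8,985.00 = $127,943.28; Lender B costs 12 × $9,187.63 = $110,251.56.
Lender B is cheaper by $127,943.28 − $110,251.56 = $17,691.72.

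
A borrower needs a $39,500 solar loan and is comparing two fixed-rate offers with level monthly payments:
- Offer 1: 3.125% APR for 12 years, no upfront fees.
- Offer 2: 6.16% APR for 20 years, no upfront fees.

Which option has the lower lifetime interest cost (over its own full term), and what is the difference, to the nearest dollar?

Offer 1: monthly rate = 3.125%/12 = 0.0026042; payment = 39,500 × 0.0026042 / (1 − (1+0.0026042)^−144) = $329.30.
Total interest on Offer 1 = 144 × $329.30 − $39,500 = $7,919.20.
Offer 2: at 6.16% the monthly rate is 0.0051333, so the payment is 39,500 × 0.0051333 / (1 − 1.0051333^−240) = $286.65.
Total interest on Offer 2 = 240 × $286.65 − $39,500 = $29,296.00.
Offer 1 is lower by $21,376.80.

Offer 1 by $21,377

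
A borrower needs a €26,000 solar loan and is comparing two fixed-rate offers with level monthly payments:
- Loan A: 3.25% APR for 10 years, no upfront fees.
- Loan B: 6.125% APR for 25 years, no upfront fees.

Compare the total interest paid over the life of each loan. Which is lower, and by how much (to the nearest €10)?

Loan A: monthly rate = 3.25%/12 = 0.0027083; payment = 26,000 × 0.0027083 / (1 − (1+0.0027083)^−120) = €254.07.
Total interest on Loan A = 120 × €254.07 − €26,000 = €4,488.40.
Loan B: at 6.125% the monthly rate is 0.0051042, so the payment is 26,000 × 0.0051042 / (1 − 1.0051042^−300) = €169.51.
Total interest on Loan B = 300 × €169.51 − €26,000 = €24,853.00.
Loan A is lower by €20,364.60.

Loan A by €20,360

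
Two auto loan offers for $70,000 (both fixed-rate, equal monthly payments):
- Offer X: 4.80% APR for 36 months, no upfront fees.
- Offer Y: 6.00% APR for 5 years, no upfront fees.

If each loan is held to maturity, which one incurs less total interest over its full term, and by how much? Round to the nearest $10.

Offer X: monthly rate = 4.8%/12 = 0.0040000; payment = 70,000 × 0.0040000 / (1 − (1+0.0040000)^−36) = $2,091.68.
Total interest on Offer X = 36 × $2,091.68 − $70,000 = $5,300.48.
Offer Y: monthly rate = 6%/12 = 0.0050000; payment = 70,000 × 0.0050000 / (1 − (1+0.0050000)^−60) = $1,353.30.
Total interest on Offer Y = 60 × $1,353.30 − $70,000 = $11,198.00.
Offer X is lower by $5,897.52.

Offer X by $5,900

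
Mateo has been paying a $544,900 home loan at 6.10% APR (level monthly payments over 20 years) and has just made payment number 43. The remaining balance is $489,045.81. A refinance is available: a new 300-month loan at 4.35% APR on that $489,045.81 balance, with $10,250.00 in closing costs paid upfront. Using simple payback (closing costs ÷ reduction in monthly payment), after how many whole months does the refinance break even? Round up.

Current payment = 544,900 × 6.1%/12 / (1 − (1+0.0050833)^−240) = $3,935.33.
Refinanced payment = 489,045.81 × 0.0036250 / (1 − (1+0.0036250)^−300) = $2,676.81.
Monthly savings = $3,935.33 − $2,676.81 = $1,258.52.
Break-even = $10,250.00 / $1,258.52 = 8.14 → 9 months.

9 months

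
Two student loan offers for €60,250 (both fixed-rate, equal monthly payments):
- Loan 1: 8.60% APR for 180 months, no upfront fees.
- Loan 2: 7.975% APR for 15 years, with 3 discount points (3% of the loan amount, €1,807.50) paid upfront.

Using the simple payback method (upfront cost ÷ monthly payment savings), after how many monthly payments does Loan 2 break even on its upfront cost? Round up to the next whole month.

Loan 1: at 8.60% the monthly rate is 0.0071667, so the payment is 60,250 × 0.0071667 / (1 − 1.0071667^−180) = €596.84.
Loan 2: monthly rate = 7.975%/12 = 0.0066458; payment = 60,250 × 0.0066458 / (1 − (1+0.0066458)^−180) = €574.91.
Monthly savings = €596.84 − €574.91 = €21.93.
Break-even = €1,807.50 / €21.93 = 82.42 → 83 months.

83 months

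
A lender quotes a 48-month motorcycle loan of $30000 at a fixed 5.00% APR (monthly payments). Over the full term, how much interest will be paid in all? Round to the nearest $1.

$3,162

At 5.00% the monthly rate is 0.0041667, so the payment is 30,000 × 0.0041667 / (1 − 1.0041667^−48) = $690.88.
Total paid = 48 × $690.88 = $33,162.24; interest = $33,162.24 − $30,000 = $3,162.24.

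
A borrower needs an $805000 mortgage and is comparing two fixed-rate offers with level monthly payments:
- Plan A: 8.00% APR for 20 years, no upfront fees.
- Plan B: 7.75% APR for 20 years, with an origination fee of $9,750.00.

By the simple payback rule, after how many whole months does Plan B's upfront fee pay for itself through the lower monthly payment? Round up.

Plan A: at 8.00% the monthly rate is 0.0066667, so the payment is 805,000 × 0.0066667 / (1 − 1.0066667^−240) = $6,733.34.
Plan B: monthly rate = 7.75%/12 = 0.0064583; payment = 805,000 × 0.0064583 / (1 − (1+0.0064583)^−240) = $6,608.64.
Monthly savings = $6,733.34 − $6,608.64 = $124.70.
Break-even = $9,750.00 / $124.70 = 78.19 → 79 months.

79 months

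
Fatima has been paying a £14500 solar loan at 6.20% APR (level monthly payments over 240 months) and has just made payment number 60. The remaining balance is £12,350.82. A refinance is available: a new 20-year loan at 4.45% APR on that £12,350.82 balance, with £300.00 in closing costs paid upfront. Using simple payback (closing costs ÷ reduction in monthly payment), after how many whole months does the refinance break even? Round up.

11 months

Current payment = 14,500 × 6.2%/12 / (1 − (1+0.0051667)^−240) = £105.56.
Refinanced payment = 12,350.82 × 0.0037083 / (1 − (1+0.0037083)^−240) = £77.80.
Monthly savings = £105.56 − £77.80 = £27.76.
Break-even = £300.00 / £27.76 = 10.81 → 11 months.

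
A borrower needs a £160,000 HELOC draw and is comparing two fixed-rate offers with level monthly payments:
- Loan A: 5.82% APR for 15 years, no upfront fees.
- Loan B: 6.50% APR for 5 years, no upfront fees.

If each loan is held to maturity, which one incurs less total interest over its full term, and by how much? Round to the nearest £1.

Loan B by £52,404

Loan A: monthly rate = 5.82%/12 = 0.0048500; payment = 160,000 × 0.0048500 / (1 − (1+0.0048500)^−180) = £1,334.66.
Total interest on Loan A = 180 × £1,334.66 − £160,000 = £80,238.80.
Loan B: at 6.50% the monthly rate is 0.0054167, so the payment is 160,000 × 0.0054167 / (1 − 1.0054167^−60) = £3,130.58.
Total interest on Loan B = 60 × £3,130.58 − £160,000 = £27,834.80.
Loan B is lower by £52,404.00.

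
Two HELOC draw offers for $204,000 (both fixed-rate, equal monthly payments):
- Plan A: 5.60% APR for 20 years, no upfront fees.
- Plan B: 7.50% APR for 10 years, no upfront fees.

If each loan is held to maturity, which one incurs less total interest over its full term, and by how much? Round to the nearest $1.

Plan A: monthly rate = 5.6%/12 = 0.0046667; payment = 204,000 × 0.0046667 / (1 − (1+0.0046667)^−240) = $1,414.84.
Total interest on Plan A = 240 × $1,414.84 − $204,000 = $135,561.60.
Plan B: at 7.50% the monthly rate is 0.0062500, so the payment is 204,000 × 0.0062500 / (1 − 1.0062500^−120) = $2,421.52.
Total interest on Plan B = 120 × $2,421.52 − $204,000 = $86,582.40.
Plan B is lower by $48,979.20.

Plan B by $48,979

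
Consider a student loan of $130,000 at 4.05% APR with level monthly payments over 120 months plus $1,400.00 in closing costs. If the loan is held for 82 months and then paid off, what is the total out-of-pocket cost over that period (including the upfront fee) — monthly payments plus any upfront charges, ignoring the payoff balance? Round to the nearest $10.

Monthly rate = 4.05%/12 = 0.0033750; payment = 130,000 × 0.0033750 / (1 − (1+0.0033750)^−120) = $1,319.28.
Total outlay = 82 × $1,319.28 + $1,400.00 = $109,580.96.

$109,580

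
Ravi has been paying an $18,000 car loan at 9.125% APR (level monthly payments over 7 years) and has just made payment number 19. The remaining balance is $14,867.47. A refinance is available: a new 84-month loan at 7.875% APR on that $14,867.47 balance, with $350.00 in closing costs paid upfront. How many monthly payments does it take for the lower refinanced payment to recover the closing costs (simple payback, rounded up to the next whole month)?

Current payment = 18,000 × 9.125%/12 / (1 − (1+0.0076042)^−84) = $290.75.
Refinanced payment = 14,867.47 × 0.0065625 / (1 − (1+0.0065625)^−84) = $230.80.
Monthly savings = $290.75 − $230.80 = $59.95.
Break-even = $350.00 / $59.95 = 5.84 → 6 months.

6 months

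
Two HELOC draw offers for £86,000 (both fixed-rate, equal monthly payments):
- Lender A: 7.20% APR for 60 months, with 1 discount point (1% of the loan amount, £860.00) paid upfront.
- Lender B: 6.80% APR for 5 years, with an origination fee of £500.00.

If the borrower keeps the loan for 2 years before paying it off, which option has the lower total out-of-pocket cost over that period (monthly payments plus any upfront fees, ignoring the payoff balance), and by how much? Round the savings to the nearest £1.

Lender B by £750

Lender A: monthly rate = 7.2%/12 = 0.0060000; payment = 86,000 × 0.0060000 / (1 − (1+0.0060000)^−60) = £1,711.03.
Lender B: at 6.80% the monthly rate is 0.0056667, so the payment is 86,000 × 0.0056667 / (1 − 1.0056667^−60) = £1,694.80.
Over 24 months: Lender A costs 24 × £1,711.03 + £860.00 = £41,924.72; Lender B costs 24 × £1,694.80 + £500.00 = £41,175.20.
Lender B is cheaper by £41,924.72 − £41,175.20 = £749.52.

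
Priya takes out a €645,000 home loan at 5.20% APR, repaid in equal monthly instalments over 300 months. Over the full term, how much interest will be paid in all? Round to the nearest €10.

€508,840

Monthly rate = 5.2%/12 = 0.0043333; payment = 645,000 × 0.0043333 / (1 − (1+0.0043333)^−300) = €3,846.14.
Total paid = 300 × €3,846.14 = €1,153,842.00; interest = €1,153,842.00 − €645,000 = €508,842.00.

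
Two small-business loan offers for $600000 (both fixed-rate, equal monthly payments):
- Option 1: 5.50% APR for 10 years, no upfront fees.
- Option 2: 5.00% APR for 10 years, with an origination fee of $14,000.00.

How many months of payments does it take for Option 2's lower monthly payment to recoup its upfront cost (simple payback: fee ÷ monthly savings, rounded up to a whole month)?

95 months

Option 1: at 5.50% the monthly rate is 0.0045833, so the payment is 600,000 × 0.0045833 / (1 − 1.0045833^−120) = $6,511.58.
Option 2: monthly rate = 5%/12 = 0.0041667; payment = 600,000 × 0.0041667 / (1 − (1+0.0041667)^−120) = $6,363.93.
Monthly savings = $6,511.58 − $6,363.93 = $147.65.
Break-even = $14,000.00 / $147.65 = 94.82 → 95 months.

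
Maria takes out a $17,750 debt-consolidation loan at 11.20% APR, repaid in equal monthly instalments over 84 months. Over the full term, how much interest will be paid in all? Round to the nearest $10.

$7,940

Monthly rate = 11.2%/12 = 0.0093333; payment = 17,750 × 0.0093333 / (1 − (1+0.0093333)^−84) = $305.79.
Total paid = 84 × $305.79 = $25,686.36; interest = $25,686.36 − $17,750 = $7,936.36.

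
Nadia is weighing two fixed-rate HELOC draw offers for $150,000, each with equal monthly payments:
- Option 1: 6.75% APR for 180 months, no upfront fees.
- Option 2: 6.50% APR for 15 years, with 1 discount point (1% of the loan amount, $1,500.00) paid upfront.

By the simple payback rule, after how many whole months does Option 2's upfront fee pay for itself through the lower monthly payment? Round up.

Option 1: monthly rate = 6.75%/12 = 0.0056250; payment = 150,000 × 0.0056250 / (1 − (1+0.0056250)^−180) = $1,327.36.
Option 2: at 6.50% the monthly rate is 0.0054167, so the payment is 150,000 × 0.0054167 / (1 − 1.0054167^−180) = $1,306.66.
Monthly savings = $1,327.36 − $1,306.66 = $20.70.
Break-even = $1,500.00 / $20.70 = 72.46 → 73 months.

73 months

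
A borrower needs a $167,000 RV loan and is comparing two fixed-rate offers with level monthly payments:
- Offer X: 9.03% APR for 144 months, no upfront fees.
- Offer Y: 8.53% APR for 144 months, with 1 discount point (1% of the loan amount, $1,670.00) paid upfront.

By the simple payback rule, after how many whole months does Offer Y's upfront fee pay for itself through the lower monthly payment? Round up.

Offer X: at 9.03% the monthly rate is 0.0075250, so the payment is 167,000 × 0.0075250 / (1 − 1.0075250^−144) = $1,903.33.
Offer Y: monthly rate = 8.53%/12 = 0.0071083; payment = 167,000 × 0.0071083 / (1 − (1+0.0071083)^−144) = $1,856.58.
Monthly savings = $1,903.33 − $1,856.58 = $46.75.
Break-even = $1,670.00 / $46.75 = 35.72 → 36 months.

36 months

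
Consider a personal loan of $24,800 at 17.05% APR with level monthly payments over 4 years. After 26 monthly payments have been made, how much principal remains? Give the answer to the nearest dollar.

With monthly rate i = 17.05%/12 = 0.0142083, the balance after k of n payments is P · [(1+i)^n − (1+i)^k] / [(1+i)^n − 1].
(1+0.0142083)^48 = 1.96835933 and (1+0.0142083)^26 = 1.44313361, so the balance is 24,800 × (1.96835933 − 1.44313361) / (1.96835933 − 1) = $13,451.20.

$13,451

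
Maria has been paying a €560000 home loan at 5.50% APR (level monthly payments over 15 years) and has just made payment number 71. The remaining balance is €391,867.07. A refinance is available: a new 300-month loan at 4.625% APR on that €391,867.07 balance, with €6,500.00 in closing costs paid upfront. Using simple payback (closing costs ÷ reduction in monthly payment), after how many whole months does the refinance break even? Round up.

3 months

Current payment = 560,000 × 5.5%/12 / (1 − (1+0.0045833)^−180) = €4,575.67.
Refinanced payment = 391,867.07 × 0.0038542 / (1 − (1+0.0038542)^−300) = €2,206.02.
Monthly savings = €4,575.67 − €2,206.02 = €2,369.65.
Break-even = €6,500.00 / €2,369.65 = 2.74 → 3 months.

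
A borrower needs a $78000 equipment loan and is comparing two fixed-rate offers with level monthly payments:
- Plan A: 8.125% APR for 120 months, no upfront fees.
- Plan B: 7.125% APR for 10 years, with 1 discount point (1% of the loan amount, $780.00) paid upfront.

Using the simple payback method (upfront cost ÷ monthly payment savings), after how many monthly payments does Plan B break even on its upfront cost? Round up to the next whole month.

20 months

Plan A: monthly rate = 8.125%/12 = 0.0067708; payment = 78,000 × 0.0067708 / (1 − (1+0.0067708)^−120) = $951.52.
Plan B: at 7.125% the monthly rate is 0.0059375, so the payment is 78,000 × 0.0059375 / (1 − 1.0059375^−120) = $910.68.
Monthly savings = $951.52 − $910.68 = $40.84.
Break-even = $780.00 / $40.84 = 19.10 → 20 months.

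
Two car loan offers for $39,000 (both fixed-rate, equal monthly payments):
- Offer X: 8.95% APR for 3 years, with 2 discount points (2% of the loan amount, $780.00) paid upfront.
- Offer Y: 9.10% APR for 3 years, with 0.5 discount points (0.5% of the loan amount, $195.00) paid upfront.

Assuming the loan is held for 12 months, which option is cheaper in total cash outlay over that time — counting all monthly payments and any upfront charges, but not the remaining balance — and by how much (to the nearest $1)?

Offer X: at 8.95% the monthly rate is 0.0074583, so the payment is 39,000 × 0.0074583 / (1 − 1.0074583^−36) = $1,239.28.
Offer Y: monthly rate = 9.1%/12 = 0.0075833; payment = 39,000 × 0.0075833 / (1 − (1+0.0075833)^−36) = $1,242.01.
Over 12 months: Offer X costs 12 × $1,239.28 + $780.00 = $15,651.36; Offer Y costs 12 × $1,242.01 + $195.00 = $15,099.12.
Offer Y is cheaper by $15,651.36 − $15,099.12 = $552.24.

Offer Y by $552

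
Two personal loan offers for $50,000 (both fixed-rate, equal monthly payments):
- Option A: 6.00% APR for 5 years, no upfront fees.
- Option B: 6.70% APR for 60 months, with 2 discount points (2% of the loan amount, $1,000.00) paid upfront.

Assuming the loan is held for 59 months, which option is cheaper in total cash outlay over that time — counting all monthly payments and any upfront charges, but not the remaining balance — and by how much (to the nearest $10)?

Option A by $1,970

Option A: at 6.00% the monthly rate is 0.0050000, so the payment is 50,000 × 0.0050000 / (1 − 1.0050000^−60) = $966.64.
Option B: monthly rate = 6.7%/12 = 0.0055833; payment = 50,000 × 0.0055833 / (1 − (1+0.0055833)^−60) = $983.00.
Over 59 months: Option A costs 59 × $966.64 = $57,031.76; Option B costs 59 × $983.00 + $1,000.00 = $58,997.00.
Option A is cheaper by $58,997.00 − $57,031.76 = $1,965.24.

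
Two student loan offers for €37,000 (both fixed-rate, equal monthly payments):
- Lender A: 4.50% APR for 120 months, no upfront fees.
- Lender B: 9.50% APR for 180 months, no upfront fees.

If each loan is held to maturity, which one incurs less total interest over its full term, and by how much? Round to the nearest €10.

Lender A by €23,530

Lender A: at 4.50% the monthly rate is 0.0037500, so the payment is 37,000 × 0.0037500 / (1 − 1.0037500^−120) = €383.46.
Total interest on Lender A = 120 × €383.46 − €37,000 = €9,015.20.
Lender B: monthly rate = 9.5%/12 = 0.0079167; payment = 37,000 × 0.0079167 / (1 − (1+0.0079167)^−180) = €386.36.
Total interest on Lender B = 180 × €386.36 − €37,000 = €32,544.80.
Lender A is lower by €23,529.60.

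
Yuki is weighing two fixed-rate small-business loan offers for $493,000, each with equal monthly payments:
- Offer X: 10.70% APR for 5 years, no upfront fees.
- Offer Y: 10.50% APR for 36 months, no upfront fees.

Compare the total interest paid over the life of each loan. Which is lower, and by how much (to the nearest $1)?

Offer Y by $61,871

Offer X: monthly rate = 10.7%/12 = 0.0089167; payment = 493,000 × 0.0089167 / (1 − (1+0.0089167)^−60) = $10,645.40.
Total interest on Offer X = 60 × $10,645.40 − $493,000 = $145,724.00.
Offer Y: at 10.50% the monthly rate is 0.0087500, so the payment is 493,000 × 0.0087500 / (1 − 1.0087500^−36) = $16,023.70.
Total interest on Offer Y = 36 × $16,023.70 − $493,000 = $83,853.20.
Offer Y is lower by $61,870.80.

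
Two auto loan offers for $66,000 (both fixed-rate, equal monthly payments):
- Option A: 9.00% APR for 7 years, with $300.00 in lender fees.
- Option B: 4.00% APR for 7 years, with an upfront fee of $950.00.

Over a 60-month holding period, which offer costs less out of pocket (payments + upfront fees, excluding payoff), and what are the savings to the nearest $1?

Option A: at 9.00% the monthly rate is 0.0075000, so the payment is 66,000 × 0.0075000 / (1 − 1.0075000^−84) = $1,061.88.
Option B: at 4.00% the monthly rate is 0.0033333, so the payment is 66,000 × 0.0033333 / (1 − 1.0033333^−84) = $902.14.
Over 60 months: Option A costs 60 × $1,061.88 + $300.00 = $64,012.80; Option B costs 60 × $902.14 + $950.00 = $55,078.40.
Option B is cheaper by $64,012.80 − $55,078.40 = $8,934.40.

Option B by $8,934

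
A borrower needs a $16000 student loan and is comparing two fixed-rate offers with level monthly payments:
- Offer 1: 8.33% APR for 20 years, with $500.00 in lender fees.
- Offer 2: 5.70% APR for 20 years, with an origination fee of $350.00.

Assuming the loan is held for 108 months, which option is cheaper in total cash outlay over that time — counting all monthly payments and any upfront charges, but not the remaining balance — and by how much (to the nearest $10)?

Offer 2 by $2,880

Offer 1: monthly rate = 8.33%/12 = 0.0069417; payment = 16,000 × 0.0069417 / (1 − (1+0.0069417)^−240) = $137.14.
Offer 2: monthly rate = 5.7%/12 = 0.0047500; payment = 16,000 × 0.0047500 / (1 − (1+0.0047500)^−240) = $111.88.
Over 108 months: Offer 1 costs 108 × $137.14 + $500.00 = $15,311.12; Offer 2 costs 108 × $111.88 + $350.00 = $12,433.04.
Offer 2 is cheaper by $15,311.12 − $12,433.04 = $2,878.08.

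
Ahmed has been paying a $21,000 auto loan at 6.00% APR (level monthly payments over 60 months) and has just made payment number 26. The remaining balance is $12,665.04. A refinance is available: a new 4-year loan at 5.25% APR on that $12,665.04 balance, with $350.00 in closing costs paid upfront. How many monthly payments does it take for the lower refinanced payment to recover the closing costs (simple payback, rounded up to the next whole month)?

Current payment = 21,000 × 6%/12 / (1 − (1+0.0050000)^−60) = $405.99.
Refinanced payment = 12,665.04 × 0.0043750 / (1 − (1+0.0043750)^−48) = $293.10.
Monthly savings = $405.99 − $293.10 = $112.89.
Break-even = $350.00 / $112.89 = 3.10 → 4 months.

4 months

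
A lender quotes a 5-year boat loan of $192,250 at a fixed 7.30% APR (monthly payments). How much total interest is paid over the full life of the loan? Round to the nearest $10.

$37,790

At 7.30% the monthly rate is 0.0060833, so the payment is 192,250 × 0.0060833 / (1 − 1.0060833^−60) = $3,834.05.
Total paid = 60 × $3,834.05 = $230,043.00; interest = $230,043.00 − $192,250 = $37,793.00.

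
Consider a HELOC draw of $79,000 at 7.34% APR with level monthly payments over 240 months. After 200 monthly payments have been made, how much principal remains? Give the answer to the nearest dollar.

With monthly rate i = 7.34%/12 = 0.0061167, the balance after k of n payments is P · [(1+i)^n − (1+i)^k] / [(1+i)^n − 1].
(1+0.0061167)^240 = 4.32118034 and (1+0.0061167)^200 = 3.38585737, so the balance is 79,000 × (4.32118034 − 3.38585737) / (4.32118034 − 1) = $22,248.27.

$22,248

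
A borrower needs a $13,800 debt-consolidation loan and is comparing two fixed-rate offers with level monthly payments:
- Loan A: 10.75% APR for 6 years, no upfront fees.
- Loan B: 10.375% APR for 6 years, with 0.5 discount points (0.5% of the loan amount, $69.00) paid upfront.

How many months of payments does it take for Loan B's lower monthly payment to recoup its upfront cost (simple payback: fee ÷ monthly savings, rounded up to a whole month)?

27 months

Loan A: at 10.75% the monthly rate is 0.0089583, so the payment is 13,800 × 0.0089583 / (1 − 1.0089583^−72) = $260.91.
Loan B: monthly rate = 10.375%/12 = 0.0086458; payment = 13,800 × 0.0086458 / (1 − (1+0.0086458)^−72) = $258.27.
Monthly savings = $260.91 − $258.27 = $2.64.
Break-even = $69.00 / $2.64 = 26.14 → 27 months.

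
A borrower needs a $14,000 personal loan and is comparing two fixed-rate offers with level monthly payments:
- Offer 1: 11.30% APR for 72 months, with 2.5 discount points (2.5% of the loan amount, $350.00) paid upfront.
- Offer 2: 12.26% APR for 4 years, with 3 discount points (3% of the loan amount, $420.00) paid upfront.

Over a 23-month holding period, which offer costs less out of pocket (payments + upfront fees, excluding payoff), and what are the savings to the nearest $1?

Offer 1: monthly rate = 11.3%/12 = 0.0094167; payment = 14,000 × 0.0094167 / (1 − (1+0.0094167)^−72) = $268.63.
Offer 2: monthly rate = 12.26%/12 = 0.0102167; payment = 14,000 × 0.0102167 / (1 − (1+0.0102167)^−48) = $370.46.
Over 23 months: Offer 1 costs 23 × $268.63 + $350.00 = $6,528.49; Offer 2 costs 23 × $370.46 + $420.00 = $8,940.58.
Offer 1 is cheaper by $8,940.58 − $6,528.49 = $2,412.09.

Offer 1 by $2,412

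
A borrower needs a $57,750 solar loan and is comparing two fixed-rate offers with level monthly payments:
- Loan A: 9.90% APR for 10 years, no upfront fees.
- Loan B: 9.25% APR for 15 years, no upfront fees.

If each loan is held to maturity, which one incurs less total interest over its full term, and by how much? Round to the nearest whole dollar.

Loan A by $15,787

Loan A: at 9.90% the monthly rate is 0.0082500, so the payment is 57,750 × 0.0082500 / (1 − 1.0082500^−120) = $759.98.
Total interest on Loan A = 120 × $759.98 − $57,750 = $33,447.60.
Loan B: monthly rate = 9.25%/12 = 0.0077083; payment = 57,750 × 0.0077083 / (1 − (1+0.0077083)^−180) = $594.36.
Total interest on Loan B = 180 × $594.36 − $57,750 = $49,234.80.
Loan A is lower by $15,787.20.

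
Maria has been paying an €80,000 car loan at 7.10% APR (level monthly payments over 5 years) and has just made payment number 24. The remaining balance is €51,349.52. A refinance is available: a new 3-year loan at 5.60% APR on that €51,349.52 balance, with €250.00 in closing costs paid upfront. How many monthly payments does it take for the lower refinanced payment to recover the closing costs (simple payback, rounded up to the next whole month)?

Current payment = 80,000 × 7.1%/12 / (1 − (1+0.0059167)^−60) = €1,587.87.
Refinanced payment = 51,349.52 × 0.0046667 / (1 − (1+0.0046667)^−36) = €1,552.86.
Monthly savings = €1,587.87 − €1,552.86 = €35.01.
Break-even = €250.00 / €35.01 = 7.14 → 8 months.

8 months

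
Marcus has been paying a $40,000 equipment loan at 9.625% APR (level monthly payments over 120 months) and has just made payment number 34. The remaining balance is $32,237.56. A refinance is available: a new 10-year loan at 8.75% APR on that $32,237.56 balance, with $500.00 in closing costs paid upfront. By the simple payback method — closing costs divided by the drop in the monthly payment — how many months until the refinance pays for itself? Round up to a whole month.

Current payment = 40,000 × 9.625%/12 / (1 − (1+0.0080208)^−120) = $520.33.
Refinanced payment = 32,237.56 × 0.0072917 / (1 − (1+0.0072917)^−120) = $404.02.
Monthly savings = $520.33 − $404.02 = $116.31.
Break-even = $500.00 / $116.31 = 4.30 → 5 months.

5 months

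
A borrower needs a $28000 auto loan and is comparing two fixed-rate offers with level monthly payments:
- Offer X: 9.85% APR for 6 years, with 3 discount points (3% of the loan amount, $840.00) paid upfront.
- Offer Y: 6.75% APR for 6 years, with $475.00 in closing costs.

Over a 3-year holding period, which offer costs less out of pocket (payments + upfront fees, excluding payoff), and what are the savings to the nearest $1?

Offer X: at 9.85% the monthly rate is 0.0082083, so the payment is 28,000 × 0.0082083 / (1 − 1.0082083^−72) = $516.61.
Offer Y: monthly rate = 6.75%/12 = 0.0056250; payment = 28,000 × 0.0056250 / (1 − (1+0.0056250)^−72) = $474.02.
Over 36 months: Offer X costs 36 × $516.61 + $840.00 = $19,437.96; Offer Y costs 36 × $474.02 + $475.00 = $17,539.72.
Offer Y is cheaper by $19,437.96 − $17,539.72 = $1,898.24.

Offer Y by $1,898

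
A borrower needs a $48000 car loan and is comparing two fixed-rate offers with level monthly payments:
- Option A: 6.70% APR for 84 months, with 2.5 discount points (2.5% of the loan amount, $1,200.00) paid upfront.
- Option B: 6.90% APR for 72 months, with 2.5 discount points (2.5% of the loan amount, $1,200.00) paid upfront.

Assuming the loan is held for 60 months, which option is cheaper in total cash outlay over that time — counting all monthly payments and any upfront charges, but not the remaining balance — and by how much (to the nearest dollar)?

Option A by $5,917

Option A: monthly rate = 6.7%/12 = 0.0055833; payment = 48,000 × 0.0055833 / (1 − (1+0.0055833)^−84) = $717.43.
Option B: at 6.90% the monthly rate is 0.0057500, so the payment is 48,000 × 0.0057500 / (1 − 1.0057500^−72) = $816.05.
Over 60 months: Option A costs 60 × $717.43 + $1,200.00 = $44,245.80; Option B costs 60 × $816.05 + $1,200.00 = $50,163.00.
Option A is cheaper by $50,163.00 − $44,245.80 = $5,917.20.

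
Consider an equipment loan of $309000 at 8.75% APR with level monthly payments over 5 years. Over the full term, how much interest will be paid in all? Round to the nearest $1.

At 8.75% the monthly rate is 0.0072917, so the payment is 309,000 × 0.0072917 / (1 − 1.0072917^−60) = $6,376.90.
Total paid = 60 × $6,376.90 = $382,614.00; interest = $382,614.00 − $309,000 = $73,614.00.

$73,614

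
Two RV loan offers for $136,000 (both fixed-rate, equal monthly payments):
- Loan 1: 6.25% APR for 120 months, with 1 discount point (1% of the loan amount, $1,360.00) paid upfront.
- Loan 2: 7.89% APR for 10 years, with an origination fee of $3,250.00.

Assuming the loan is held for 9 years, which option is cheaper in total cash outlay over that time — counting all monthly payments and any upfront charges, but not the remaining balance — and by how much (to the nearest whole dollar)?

Loan 1: monthly rate = 6.25%/12 = 0.0052083; payment = 136,000 × 0.0052083 / (1 − (1+0.0052083)^−120) = $1,527.01.
Loan 2: monthly rate = 7.89%/12 = 0.0065750; payment = 136,000 × 0.0065750 / (1 − (1+0.0065750)^−120) = $1,642.16.
Over 108 months: Loan 1 costs 108 × $1,527.01 + $1,360.00 = $166,277.08; Loan 2 costs 108 × $1,642.16 + $3,250.00 = $180,603.28.
Loan 1 is cheaper by $180,603.28 − $166,277.08 = $14,326.20.

Loan 1 by $14,326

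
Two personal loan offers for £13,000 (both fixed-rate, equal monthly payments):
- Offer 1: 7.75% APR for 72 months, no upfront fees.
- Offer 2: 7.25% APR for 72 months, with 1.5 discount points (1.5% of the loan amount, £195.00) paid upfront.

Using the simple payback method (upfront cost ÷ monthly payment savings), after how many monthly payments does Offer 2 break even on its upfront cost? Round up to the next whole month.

62 months

Offer 1: monthly rate = 7.75%/12 = 0.0064583; payment = 13,000 × 0.0064583 / (1 − (1+0.0064583)^−72) = £226.35.
Offer 2: monthly rate = 7.25%/12 = 0.0060417; payment = 13,000 × 0.0060417 / (1 − (1+0.0060417)^−72) = £223.20.
Monthly savings = £226.35 − £223.20 = £3.15.
Break-even = £195.00 / £3.15 = 61.90 → 62 months.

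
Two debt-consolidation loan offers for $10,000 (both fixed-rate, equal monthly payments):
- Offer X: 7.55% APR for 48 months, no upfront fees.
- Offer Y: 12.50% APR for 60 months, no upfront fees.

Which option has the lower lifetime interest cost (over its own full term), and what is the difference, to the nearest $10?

Offer X: monthly rate = 7.55%/12 = 0.0062917; payment = 10,000 × 0.0062917 / (1 − (1+0.0062917)^−48) = $242.02.
Total interest on Offer X = 48 × $242.02 − $10,000 = $1,616.96.
Offer Y: at 12.50% the monthly rate is 0.0104167, so the payment is 10,000 × 0.0104167 / (1 − 1.0104167^−60) = $224.98.
Total interest on Offer Y = 60 × $224.98 − $10,000 = $3,498.80.
Offer X is lower by $1,881.84.

Offer X by $1,880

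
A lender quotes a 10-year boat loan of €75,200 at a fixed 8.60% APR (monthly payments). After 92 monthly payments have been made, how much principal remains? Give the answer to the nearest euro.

With monthly rate i = 8.6%/12 = 0.0071667, the balance after k of n payments is P · [(1+i)^n − (1+i)^k] / [(1+i)^n − 1].
(1+0.0071667)^120 = 2.35592393 and (1+0.0071667)^92 = 1.92896184, so the balance is 75,200 × (2.35592393 − 1.92896184) / (2.35592393 − 1) = €23,679.46.

€23,679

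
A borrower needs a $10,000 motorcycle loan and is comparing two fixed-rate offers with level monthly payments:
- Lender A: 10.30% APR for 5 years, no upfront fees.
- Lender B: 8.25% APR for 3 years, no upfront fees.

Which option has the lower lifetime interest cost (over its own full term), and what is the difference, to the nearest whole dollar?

Lender B by $1,514

Lender A: at 10.30% the monthly rate is 0.0085833, so the payment is 10,000 × 0.0085833 / (1 − 1.0085833^−60) = $213.95.
Total interest on Lender A = 60 × $213.95 − $10,000 = $2,837.00.
Lender B: monthly rate = 8.25%/12 = 0.0068750; payment = 10,000 × 0.0068750 / (1 − (1+0.0068750)^−36) = $314.52.
Total interest on Lender B = 36 × $314.52 − $10,000 = $1,322.72.
Lender B is lower by $1,514.28.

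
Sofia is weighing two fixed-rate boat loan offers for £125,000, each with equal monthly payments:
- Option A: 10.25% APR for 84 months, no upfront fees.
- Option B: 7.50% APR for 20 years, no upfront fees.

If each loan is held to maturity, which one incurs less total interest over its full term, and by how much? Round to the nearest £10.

Option A by £66,010

Option A: monthly rate = 10.25%/12 = 0.0085417; payment = 125,000 × 0.0085417 / (1 − (1+0.0085417)^−84) = £2,091.33.
Total interest on Option A = 84 × £2,091.33 − £125,000 = £50,671.72.
Option B: at 7.50% the monthly rate is 0.0062500, so the payment is 125,000 × 0.0062500 / (1 − 1.0062500^−240) = £1,006.99.
Total interest on Option B = 240 × £1,006.99 − £125,000 = £116,677.60.
Option A is lower by £66,005.88.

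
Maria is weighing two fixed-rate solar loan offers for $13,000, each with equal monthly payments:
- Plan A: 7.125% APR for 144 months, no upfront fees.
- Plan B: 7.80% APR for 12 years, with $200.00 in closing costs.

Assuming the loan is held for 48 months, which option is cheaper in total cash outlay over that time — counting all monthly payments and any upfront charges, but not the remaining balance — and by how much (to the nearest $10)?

Plan A: at 7.125% the monthly rate is 0.0059375, so the payment is 13,000 × 0.0059375 / (1 − 1.0059375^−144) = $134.56.
Plan B: at 7.80% the monthly rate is 0.0065000, so the payment is 13,000 × 0.0065000 / (1 − 1.0065000^−144) = $139.30.
Over 48 months: Plan A costs 48 × $134.56 = $6,458.88; Plan B costs 48 × $139.30 + $200.00 = $6,886.40.
Plan A is cheaper by $6,886.40 − $6,458.88 = $427.52.

Plan A by $430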